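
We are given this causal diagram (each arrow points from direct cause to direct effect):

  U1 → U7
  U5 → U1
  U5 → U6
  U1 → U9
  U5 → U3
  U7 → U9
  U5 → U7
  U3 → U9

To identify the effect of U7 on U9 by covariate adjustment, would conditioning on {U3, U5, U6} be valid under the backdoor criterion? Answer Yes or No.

Backdoor paths from U7 to U9 (paths whose first edge points into U7):
  P1: U7 <- U5 -> U1 -> U9
  P2: U7 <- U5 -> U3 -> U9
  P3: U7 <- U1 <- U5 -> U3 -> U9
  P4: U7 <- U1 -> U9
Condition 1 (no descendant of U7 in the set): holds — descendants of U7 are {U9}; none are in {U3, U5, U6}.
Condition 2 (every backdoor path blocked by {U3, U5, U6}):
  P1: blocked at fork node U5 ∈ conditioning set.
  P2: blocked at fork node U5 ∈ conditioning set.
  P3: blocked at fork node U5 ∈ conditioning set.
  P4: open — no interior node is in the conditioning set.
{U3, U5, U6} does not satisfy the backdoor criterion.

No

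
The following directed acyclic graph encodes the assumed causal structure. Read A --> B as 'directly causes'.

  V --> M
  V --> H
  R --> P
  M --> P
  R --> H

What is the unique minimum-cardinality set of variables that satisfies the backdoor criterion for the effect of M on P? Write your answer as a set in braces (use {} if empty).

Variables eligible for adjustment (non-descendants of M, excluding M and P): {H, R, V}.
Backdoor paths from M to P:
  P1: M <- V -> H <- R -> P
Each backdoor path contains an unconditioned collider, so every path is already blocked with the empty conditioning set:
  P1: blocked at collider H (neither it nor any descendant is in the conditioning set).
The empty set is therefore the unique smallest valid set.

{}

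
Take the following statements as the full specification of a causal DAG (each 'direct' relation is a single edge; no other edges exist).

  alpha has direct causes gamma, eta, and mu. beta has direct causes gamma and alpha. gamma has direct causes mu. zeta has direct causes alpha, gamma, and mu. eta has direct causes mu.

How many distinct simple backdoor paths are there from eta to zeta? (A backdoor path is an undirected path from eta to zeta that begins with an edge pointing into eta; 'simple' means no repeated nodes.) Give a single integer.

A backdoor path from eta to zeta is any simple undirected path whose first edge points into eta (i.e. leaves eta via a parent).
Parents of eta: {mu}.
Enumerating:
  P1: eta <- mu -> gamma -> alpha -> zeta
  P2: eta <- mu -> gamma -> beta <- alpha -> zeta
  P3: eta <- mu -> gamma -> zeta
  P4: eta <- mu -> alpha <- gamma -> zeta
  P5: eta <- mu -> alpha -> beta <- gamma -> zeta
  P6: eta <- mu -> alpha -> zeta
  P7: eta <- mu -> zeta
That exhausts the simple backdoor paths. Count: 7.

7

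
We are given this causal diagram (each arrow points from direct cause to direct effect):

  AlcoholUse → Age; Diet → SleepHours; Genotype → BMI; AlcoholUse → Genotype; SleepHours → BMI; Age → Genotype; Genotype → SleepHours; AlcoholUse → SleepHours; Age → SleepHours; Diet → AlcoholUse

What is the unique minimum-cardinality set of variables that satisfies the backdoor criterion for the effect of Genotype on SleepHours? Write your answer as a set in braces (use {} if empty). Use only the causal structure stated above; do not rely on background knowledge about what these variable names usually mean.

Variables eligible for adjustment (non-descendants of Genotype, excluding Genotype and SleepHours): {Age, AlcoholUse, Diet}.
Backdoor paths from Genotype to SleepHours:
  P1: Genotype <- AlcoholUse <- Diet -> SleepHours
  P2: Genotype <- AlcoholUse -> Age -> SleepHours
  P3: Genotype <- AlcoholUse -> SleepHours
  P4: Genotype <- Age <- AlcoholUse <- Diet -> SleepHours
  P5: Genotype <- Age <- AlcoholUse -> SleepHours
  P6: Genotype <- Age -> SleepHours
The empty set is not sufficient: P1 (Genotype <- AlcoholUse <- Diet -> SleepHours) has no collider blocking it and no conditioned non-collider, so it is open.
Try {Age, AlcoholUse}:
  P1: blocked at chain node AlcoholUse ∈ conditioning set.
  P2: blocked at fork node AlcoholUse ∈ conditioning set.
  P3: blocked at fork node AlcoholUse ∈ conditioning set.
  P4: blocked at chain node Age ∈ conditioning set.
  P5: blocked at chain node Age ∈ conditioning set.
  P6: blocked at fork node Age ∈ conditioning set.
{Age, AlcoholUse} contains no descendant of Genotype and blocks every backdoor path.
Every element of {Age, AlcoholUse} is needed (dropping Age leaves P6 open; dropping AlcoholUse leaves P1 open), so no proper subset is valid.
Among all size-2 subsets of the eligible variables, only {Age, AlcoholUse} blocks every backdoor path, so it is the unique smallest valid adjustment set.

{Age, AlcoholUse}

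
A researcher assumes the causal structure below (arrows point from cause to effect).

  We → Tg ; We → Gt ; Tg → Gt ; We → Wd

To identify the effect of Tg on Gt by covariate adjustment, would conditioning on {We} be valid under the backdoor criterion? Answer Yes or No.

Yes

Backdoor paths from Tg to Gt (paths whose first edge points into Tg):
  P1: Tg <- We -> Gt
Condition 1 (no descendant of Tg in the set): holds — descendants of Tg are {Gt}; none are in {We}.
Condition 2 (every backdoor path blocked by {We}):
  P1: blocked at fork node We ∈ conditioning set.
{We} satisfies the backdoor criterion.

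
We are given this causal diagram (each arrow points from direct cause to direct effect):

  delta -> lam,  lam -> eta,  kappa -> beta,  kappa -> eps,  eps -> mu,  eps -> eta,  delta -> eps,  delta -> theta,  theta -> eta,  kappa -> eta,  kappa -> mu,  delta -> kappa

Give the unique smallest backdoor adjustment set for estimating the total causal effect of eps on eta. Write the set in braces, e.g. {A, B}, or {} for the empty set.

Variables eligible for adjustment (non-descendants of eps, excluding eps and eta): {beta, delta, kappa, lam, theta}.
Backdoor paths from eps to eta:
  P1: eps <- delta -> kappa -> eta
  P2: eps <- delta -> lam -> eta
  P3: eps <- delta -> theta -> eta
  P4: eps <- kappa <- delta -> lam -> eta
  P5: eps <- kappa <- delta -> theta -> eta
  P6: eps <- kappa -> eta
The empty set is not sufficient: P1 (eps <- delta -> kappa -> eta) has no collider blocking it and no conditioned non-collider, so it is open.
Try {delta, kappa}:
  P1: blocked at fork node delta ∈ conditioning set.
  P2: blocked at fork node delta ∈ conditioning set.
  P3: blocked at fork node delta ∈ conditioning set.
  P4: blocked at chain node kappa ∈ conditioning set.
  P5: blocked at chain node kappa ∈ conditioning set.
  P6: blocked at fork node kappa ∈ conditioning set.
{delta, kappa} contains no descendant of eps and blocks every backdoor path.
Every element of {delta, kappa} is needed (dropping delta leaves P2 open; dropping kappa leaves P6 open), so no proper subset is valid.
Among all size-2 subsets of the eligible variables, only {delta, kappa} blocks every backdoor path, so it is the unique smallest valid adjustment set.

{delta, kappa}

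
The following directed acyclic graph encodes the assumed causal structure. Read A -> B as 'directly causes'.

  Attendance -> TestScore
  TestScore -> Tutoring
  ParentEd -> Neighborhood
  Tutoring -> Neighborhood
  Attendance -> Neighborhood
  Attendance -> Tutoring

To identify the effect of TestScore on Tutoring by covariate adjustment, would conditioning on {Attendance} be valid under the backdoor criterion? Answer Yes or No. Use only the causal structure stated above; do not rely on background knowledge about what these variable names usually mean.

Yes

Backdoor paths from TestScore to Tutoring (paths whose first edge points into TestScore):
  P1: TestScore <- Attendance -> Tutoring
  P2: TestScore <- Attendance -> Neighborhood <- Tutoring
Condition 1 (no descendant of TestScore in the set): holds — descendants of TestScore are {Neighborhood, Tutoring}; none are in {Attendance}.
Condition 2 (every backdoor path blocked by {Attendance}):
  P1: blocked at fork node Attendance ∈ conditioning set.
  P2: blocked at fork node Attendance ∈ conditioning set.
{Attendance} satisfies the backdoor criterion.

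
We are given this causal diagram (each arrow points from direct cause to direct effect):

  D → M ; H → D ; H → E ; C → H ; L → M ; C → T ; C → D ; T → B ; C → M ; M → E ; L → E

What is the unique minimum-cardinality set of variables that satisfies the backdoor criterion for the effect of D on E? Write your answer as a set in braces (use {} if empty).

{C, H}

Variables eligible for adjustment (non-descendants of D, excluding D and E): {B, C, H, L, T}.
Backdoor paths from D to E:
  P1: D <- C -> H -> E
  P2: D <- C -> M <- L -> E
  P3: D <- C -> M -> E
  P4: D <- H <- C -> M <- L -> E
  P5: D <- H <- C -> M -> E
  P6: D <- H -> E
The empty set is not sufficient: P1 (D <- C -> H -> E) has no collider blocking it and no conditioned non-collider, so it is open.
Try {C, H}:
  P1: blocked at fork node C ∈ conditioning set.
  P2: blocked at fork node C ∈ conditioning set.
  P3: blocked at fork node C ∈ conditioning set.
  P4: blocked at chain node H ∈ conditioning set.
  P5: blocked at chain node H ∈ conditioning set.
  P6: blocked at fork node H ∈ conditioning set.
{C, H} contains no descendant of D and blocks every backdoor path.
Every element of {C, H} is needed (dropping C leaves P3 open; dropping H leaves P6 open), so no proper subset is valid.
Among all size-2 subsets of the eligible variables, only {C, H} blocks every backdoor path, so it is the unique smallest valid adjustment set.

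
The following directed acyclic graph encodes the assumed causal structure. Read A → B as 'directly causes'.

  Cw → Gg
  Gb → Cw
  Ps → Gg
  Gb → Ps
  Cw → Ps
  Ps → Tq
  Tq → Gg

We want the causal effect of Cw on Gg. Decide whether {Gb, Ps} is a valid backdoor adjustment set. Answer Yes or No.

No

Backdoor paths from Cw to Gg (paths whose first edge points into Cw):
  P1: Cw <- Gb -> Ps -> Tq -> Gg
  P2: Cw <- Gb -> Ps -> Gg
Condition 1 (no descendant of Cw in the set): FAILS — Ps is a descendant of Cw.
Condition 2 (every backdoor path blocked by {Gb, Ps}):
  P1: blocked at fork node Gb ∈ conditioning set.
  P2: blocked at fork node Gb ∈ conditioning set.
{Gb, Ps} does not satisfy the backdoor criterion.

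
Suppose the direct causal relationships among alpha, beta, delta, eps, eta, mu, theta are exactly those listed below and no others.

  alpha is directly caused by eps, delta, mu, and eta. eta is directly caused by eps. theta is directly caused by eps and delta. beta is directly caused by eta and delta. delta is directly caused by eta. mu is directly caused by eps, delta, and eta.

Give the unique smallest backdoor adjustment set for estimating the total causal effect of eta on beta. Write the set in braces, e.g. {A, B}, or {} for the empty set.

Variables eligible for adjustment (non-descendants of eta, excluding eta and beta): {eps}.
Backdoor paths from eta to beta:
  P1: eta <- eps -> mu <- delta -> beta
  P2: eta <- eps -> mu -> alpha <- delta -> beta
  P3: eta <- eps -> theta <- delta -> beta
  P4: eta <- eps -> alpha <- delta -> beta
  P5: eta <- eps -> alpha <- mu <- delta -> beta
Each backdoor path contains an unconditioned collider, so every path is already blocked with the empty conditioning set:
  P1: blocked at collider mu (neither it nor any descendant is in the conditioning set).
  P2: blocked at collider alpha (neither it nor any descendant is in the conditioning set).
  P3: blocked at collider theta (neither it nor any descendant is in the conditioning set).
  P4: blocked at collider alpha (neither it nor any descendant is in the conditioning set).
  P5: blocked at collider alpha (neither it nor any descendant is in the conditioning set).
The empty set is therefore the unique smallest valid set.

{}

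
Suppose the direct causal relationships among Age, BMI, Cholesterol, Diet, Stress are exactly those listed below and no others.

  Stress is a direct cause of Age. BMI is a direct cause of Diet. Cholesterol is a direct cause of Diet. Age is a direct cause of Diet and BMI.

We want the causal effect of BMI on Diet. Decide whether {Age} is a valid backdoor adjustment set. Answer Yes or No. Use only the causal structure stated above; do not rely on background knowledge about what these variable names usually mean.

Backdoor paths from BMI to Diet (paths whose first edge points into BMI):
  P1: BMI <- Age -> Diet
Condition 1 (no descendant of BMI in the set): holds — descendants of BMI are {Diet}; none are in {Age}.
Condition 2 (every backdoor path blocked by {Age}):
  P1: blocked at fork node Age ∈ conditioning set.
{Age} satisfies the backdoor criterion.

Yes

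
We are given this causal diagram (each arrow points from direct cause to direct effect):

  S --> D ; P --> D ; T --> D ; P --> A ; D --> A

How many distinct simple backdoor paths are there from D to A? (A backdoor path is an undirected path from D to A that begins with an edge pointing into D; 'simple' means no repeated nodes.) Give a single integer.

A backdoor path from D to A is any simple undirected path whose first edge points into D (i.e. leaves D via a parent).
Parents of D: {P, S, T}.
Enumerating:
  P1: D <- P -> A
That exhausts the simple backdoor paths. Count: 1.

1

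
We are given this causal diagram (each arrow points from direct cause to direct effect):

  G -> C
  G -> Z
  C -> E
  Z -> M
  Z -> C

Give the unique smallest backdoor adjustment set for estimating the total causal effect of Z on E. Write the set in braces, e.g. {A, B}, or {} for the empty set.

Variables eligible for adjustment (non-descendants of Z, excluding Z and E): {G}.
Backdoor paths from Z to E:
  P1: Z <- G -> C -> E
The empty set is not sufficient: P1 (Z <- G -> C -> E) has no collider blocking it and no conditioned non-collider, so it is open.
Try {G}:
  P1: blocked at fork node G ∈ conditioning set.
{G} contains no descendant of Z and blocks every backdoor path.
{G} is the unique smallest valid adjustment set.

{G}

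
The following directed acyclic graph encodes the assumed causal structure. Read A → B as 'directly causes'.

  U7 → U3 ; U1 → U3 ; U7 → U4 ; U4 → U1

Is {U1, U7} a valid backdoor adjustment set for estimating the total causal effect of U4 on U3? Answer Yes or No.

Backdoor paths from U4 to U3 (paths whose first edge points into U4):
  P1: U4 <- U7 -> U3
Condition 1 (no descendant of U4 in the set): FAILS — U1 is a descendant of U4.
Condition 2 (every backdoor path blocked by {U1, U7}):
  P1: blocked at fork node U7 ∈ conditioning set.
{U1, U7} does not satisfy the backdoor criterion.

No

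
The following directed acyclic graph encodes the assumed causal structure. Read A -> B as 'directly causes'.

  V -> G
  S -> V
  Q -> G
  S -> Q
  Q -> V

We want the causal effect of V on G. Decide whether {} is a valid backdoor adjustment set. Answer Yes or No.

No

Backdoor paths from V to G (paths whose first edge points into V):
  P1: V <- S -> Q -> G
  P2: V <- Q -> G
Condition 1 (no descendant of V in the set): holds — descendants of V are {G}; none are in {}.
Condition 2 (every backdoor path blocked by {}):
  P1: open — no interior node is in the conditioning set.
  P2: open — no interior node is in the conditioning set.
{} does not satisfy the backdoor criterion.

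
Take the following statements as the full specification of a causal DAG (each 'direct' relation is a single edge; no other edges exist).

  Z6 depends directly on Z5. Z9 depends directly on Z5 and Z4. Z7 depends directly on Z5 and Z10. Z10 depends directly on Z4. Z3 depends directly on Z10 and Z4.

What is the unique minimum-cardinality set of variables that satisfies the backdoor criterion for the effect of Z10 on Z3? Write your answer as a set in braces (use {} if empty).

{Z4}

Variables eligible for adjustment (non-descendants of Z10, excluding Z10 and Z3): {Z4, Z5, Z6, Z9}.
Backdoor paths from Z10 to Z3:
  P1: Z10 <- Z4 -> Z3
The empty set is not sufficient: P1 (Z10 <- Z4 -> Z3) has no collider blocking it and no conditioned non-collider, so it is open.
Try {Z4}:
  P1: blocked at fork node Z4 ∈ conditioning set.
{Z4} contains no descendant of Z10 and blocks every backdoor path.
No other singleton works — e.g. {Z5} leaves P1 open — so {Z4} is the unique smallest valid adjustment set.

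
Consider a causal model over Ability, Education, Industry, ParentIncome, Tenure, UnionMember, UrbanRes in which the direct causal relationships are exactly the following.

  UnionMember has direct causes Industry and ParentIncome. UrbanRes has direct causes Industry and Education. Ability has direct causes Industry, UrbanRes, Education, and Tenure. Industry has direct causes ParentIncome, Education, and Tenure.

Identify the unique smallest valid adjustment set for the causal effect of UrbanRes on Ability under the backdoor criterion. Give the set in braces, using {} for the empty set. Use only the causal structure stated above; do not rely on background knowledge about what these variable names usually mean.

Variables eligible for adjustment (non-descendants of UrbanRes, excluding UrbanRes and Ability): {Education, Industry, ParentIncome, Tenure, UnionMember}.
Backdoor paths from UrbanRes to Ability:
  P1: UrbanRes <- Education -> Industry <- Tenure -> Ability
  P2: UrbanRes <- Education -> Industry -> Ability
  P3: UrbanRes <- Education -> Ability
  P4: UrbanRes <- Industry <- Tenure -> Ability
  P5: UrbanRes <- Industry <- Education -> Ability
  P6: UrbanRes <- Industry -> Ability
The empty set is not sufficient: P2 (UrbanRes <- Education -> Industry -> Ability) has no collider blocking it and no conditioned non-collider, so it is open.
Try {Education, Industry}:
  P1: blocked at fork node Education ∈ conditioning set.
  P2: blocked at fork node Education ∈ conditioning set.
  P3: blocked at fork node Education ∈ conditioning set.
  P4: blocked at chain node Industry ∈ conditioning set.
  P5: blocked at chain node Industry ∈ conditioning set.
  P6: blocked at fork node Industry ∈ conditioning set.
{Education, Industry} contains no descendant of UrbanRes and blocks every backdoor path.
Every element of {Education, Industry} is needed (dropping Education leaves P1 open; dropping Industry leaves P4 open), so no proper subset is valid.
Among all size-2 subsets of the eligible variables, only {Education, Industry} blocks every backdoor path, so it is the unique smallest valid adjustment set.

{Education, Industry}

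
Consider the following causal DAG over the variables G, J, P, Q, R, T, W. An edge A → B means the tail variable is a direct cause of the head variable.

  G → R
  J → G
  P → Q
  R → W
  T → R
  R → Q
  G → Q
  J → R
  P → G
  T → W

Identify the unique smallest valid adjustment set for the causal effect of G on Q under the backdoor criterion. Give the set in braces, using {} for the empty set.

Variables eligible for adjustment (non-descendants of G, excluding G and Q): {J, P, T}.
Backdoor paths from G to Q:
  P1: G <- J -> R -> Q
  P2: G <- P -> Q
The empty set is not sufficient: P1 (G <- J -> R -> Q) has no collider blocking it and no conditioned non-collider, so it is open.
Try {J, P}:
  P1: blocked at fork node J ∈ conditioning set.
  P2: blocked at fork node P ∈ conditioning set.
{J, P} contains no descendant of G and blocks every backdoor path.
Every element of {J, P} is needed (dropping J leaves P1 open; dropping P leaves P2 open), so no proper subset is valid.
Among all size-2 subsets of the eligible variables, only {J, P} blocks every backdoor path, so it is the unique smallest valid adjustment set.

{J, P}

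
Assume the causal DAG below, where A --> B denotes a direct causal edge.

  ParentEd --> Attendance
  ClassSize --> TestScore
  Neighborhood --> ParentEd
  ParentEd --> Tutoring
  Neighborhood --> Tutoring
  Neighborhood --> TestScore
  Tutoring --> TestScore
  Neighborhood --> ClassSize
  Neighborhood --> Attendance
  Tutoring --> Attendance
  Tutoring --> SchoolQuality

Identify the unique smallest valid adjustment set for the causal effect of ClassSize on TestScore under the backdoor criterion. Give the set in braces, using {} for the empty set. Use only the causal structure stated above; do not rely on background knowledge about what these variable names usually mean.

Variables eligible for adjustment (non-descendants of ClassSize, excluding ClassSize and TestScore): {Attendance, Neighborhood, ParentEd, SchoolQuality, Tutoring}.
Backdoor paths from ClassSize to TestScore:
  P1: ClassSize <- Neighborhood -> ParentEd -> Tutoring -> TestScore
  P2: ClassSize <- Neighborhood -> ParentEd -> Attendance <- Tutoring -> TestScore
  P3: ClassSize <- Neighborhood -> Tutoring -> TestScore
  P4: ClassSize <- Neighborhood -> TestScore
  P5: ClassSize <- Neighborhood -> Attendance <- ParentEd -> Tutoring -> TestScore
  P6: ClassSize <- Neighborhood -> Attendance <- Tutoring -> TestScore
The empty set is not sufficient: P1 (ClassSize <- Neighborhood -> ParentEd -> Tutoring -> TestScore) has no collider blocking it and no conditioned non-collider, so it is open.
Try {Neighborhood}:
  P1: blocked at fork node Neighborhood ∈ conditioning set.
  P2: blocked at fork node Neighborhood ∈ conditioning set.
  P3: blocked at fork node Neighborhood ∈ conditioning set.
  P4: blocked at fork node Neighborhood ∈ conditioning set.
  P5: blocked at fork node Neighborhood ∈ conditioning set.
  P6: blocked at fork node Neighborhood ∈ conditioning set.
{Neighborhood} contains no descendant of ClassSize and blocks every backdoor path.
No other singleton works — e.g. {ParentEd} leaves P3 open — so {Neighborhood} is the unique smallest valid adjustment set.

{Neighborhood}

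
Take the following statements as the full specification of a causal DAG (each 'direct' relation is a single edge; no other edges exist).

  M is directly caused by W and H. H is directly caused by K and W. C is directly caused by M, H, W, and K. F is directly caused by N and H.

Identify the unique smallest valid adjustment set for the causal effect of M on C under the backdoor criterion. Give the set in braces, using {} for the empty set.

{H, W}

Variables eligible for adjustment (non-descendants of M, excluding M and C): {F, H, K, N, W}.
Backdoor paths from M to C:
  P1: M <- W -> H <- K -> C
  P2: M <- W -> H -> C
  P3: M <- W -> C
  P4: M <- H <- K -> C
  P5: M <- H <- W -> C
  P6: M <- H -> C
The empty set is not sufficient: P2 (M <- W -> H -> C) has no collider blocking it and no conditioned non-collider, so it is open.
Try {H, W}:
  P1: blocked at fork node W ∈ conditioning set.
  P2: blocked at fork node W ∈ conditioning set.
  P3: blocked at fork node W ∈ conditioning set.
  P4: blocked at chain node H ∈ conditioning set.
  P5: blocked at chain node H ∈ conditioning set.
  P6: blocked at fork node H ∈ conditioning set.
{H, W} contains no descendant of M and blocks every backdoor path.
Every element of {H, W} is needed (dropping H leaves P4 open; dropping W leaves P1 open), so no proper subset is valid.
Among all size-2 subsets of the eligible variables, only {H, W} blocks every backdoor path, so it is the unique smallest valid adjustment set.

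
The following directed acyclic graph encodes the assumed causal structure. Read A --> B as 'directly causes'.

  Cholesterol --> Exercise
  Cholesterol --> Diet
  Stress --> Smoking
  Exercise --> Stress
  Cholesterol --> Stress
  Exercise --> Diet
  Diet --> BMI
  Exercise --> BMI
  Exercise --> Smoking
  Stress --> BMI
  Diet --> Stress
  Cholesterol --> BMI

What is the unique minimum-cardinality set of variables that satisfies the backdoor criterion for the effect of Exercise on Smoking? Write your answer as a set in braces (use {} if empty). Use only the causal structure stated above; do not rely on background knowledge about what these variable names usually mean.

Variables eligible for adjustment (non-descendants of Exercise, excluding Exercise and Smoking): {Cholesterol}.
Backdoor paths from Exercise to Smoking:
  P1: Exercise <- Cholesterol -> Diet -> Stress -> Smoking
  P2: Exercise <- Cholesterol -> Diet -> BMI <- Stress -> Smoking
  P3: Exercise <- Cholesterol -> Stress -> Smoking
  P4: Exercise <- Cholesterol -> BMI <- Diet -> Stress -> Smoking
  P5: Exercise <- Cholesterol -> BMI <- Stress -> Smoking
The empty set is not sufficient: P1 (Exercise <- Cholesterol -> Diet -> Stress -> Smoking) has no collider blocking it and no conditioned non-collider, so it is open.
Try {Cholesterol}:
  P1: blocked at fork node Cholesterol ∈ conditioning set.
  P2: blocked at fork node Cholesterol ∈ conditioning set.
  P3: blocked at fork node Cholesterol ∈ conditioning set.
  P4: blocked at fork node Cholesterol ∈ conditioning set.
  P5: blocked at fork node Cholesterol ∈ conditioning set.
{Cholesterol} contains no descendant of Exercise and blocks every backdoor path.
{Cholesterol} is the unique smallest valid adjustment set.

{Cholesterol}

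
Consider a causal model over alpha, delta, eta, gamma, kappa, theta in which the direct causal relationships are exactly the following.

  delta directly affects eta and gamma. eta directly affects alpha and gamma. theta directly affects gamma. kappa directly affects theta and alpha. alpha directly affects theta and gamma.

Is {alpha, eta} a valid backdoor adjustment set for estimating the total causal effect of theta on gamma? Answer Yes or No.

Backdoor paths from theta to gamma (paths whose first edge points into theta):
  P1: theta <- kappa -> alpha <- eta <- delta -> gamma
  P2: theta <- kappa -> alpha <- eta -> gamma
  P3: theta <- kappa -> alpha -> gamma
  P4: theta <- alpha <- eta <- delta -> gamma
  P5: theta <- alpha <- eta -> gamma
  P6: theta <- alpha -> gamma
Condition 1 (no descendant of theta in the set): holds — descendants of theta are {gamma}; none are in {alpha, eta}.
Condition 2 (every backdoor path blocked by {alpha, eta}):
  P1: blocked at chain node eta ∈ conditioning set.
  P2: blocked at fork node eta ∈ conditioning set.
  P3: blocked at chain node alpha ∈ conditioning set.
  P4: blocked at chain node alpha ∈ conditioning set.
  P5: blocked at chain node alpha ∈ conditioning set.
  P6: blocked at fork node alpha ∈ conditioning set.
{alpha, eta} satisfies the backdoor criterion.

Yes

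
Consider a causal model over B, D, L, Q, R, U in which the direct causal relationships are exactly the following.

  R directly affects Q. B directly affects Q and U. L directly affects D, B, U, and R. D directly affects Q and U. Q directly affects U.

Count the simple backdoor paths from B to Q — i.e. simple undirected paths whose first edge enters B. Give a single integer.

5

A backdoor path from B to Q is any simple undirected path whose first edge points into B (i.e. leaves B via a parent).
Parents of B: {L}.
Enumerating:
  P1: B <- L -> D -> Q
  P2: B <- L -> D -> U <- Q
  P3: B <- L -> R -> Q
  P4: B <- L -> U <- D -> Q
  P5: B <- L -> U <- Q
That exhausts the simple backdoor paths. Count: 5.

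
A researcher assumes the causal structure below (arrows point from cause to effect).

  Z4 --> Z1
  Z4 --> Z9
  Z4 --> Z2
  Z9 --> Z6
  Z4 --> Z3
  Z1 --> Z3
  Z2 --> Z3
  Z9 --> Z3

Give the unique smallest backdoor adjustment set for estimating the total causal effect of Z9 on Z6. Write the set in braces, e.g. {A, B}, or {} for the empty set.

{}

Variables eligible for adjustment (non-descendants of Z9, excluding Z9 and Z6): {Z1, Z2, Z4}.
Backdoor paths from Z9 to Z6:
  (none)
With no backdoor paths the empty set already satisfies the criterion, and it is trivially minimal.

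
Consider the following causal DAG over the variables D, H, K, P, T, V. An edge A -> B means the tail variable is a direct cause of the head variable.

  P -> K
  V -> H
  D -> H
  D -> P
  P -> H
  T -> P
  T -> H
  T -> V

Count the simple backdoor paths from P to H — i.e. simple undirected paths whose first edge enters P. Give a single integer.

3

A backdoor path from P to H is any simple undirected path whose first edge points into P (i.e. leaves P via a parent).
Parents of P: {D, T}.
Enumerating:
  P1: P <- T -> V -> H
  P2: P <- T -> H
  P3: P <- D -> H
That exhausts the simple backdoor paths. Count: 3.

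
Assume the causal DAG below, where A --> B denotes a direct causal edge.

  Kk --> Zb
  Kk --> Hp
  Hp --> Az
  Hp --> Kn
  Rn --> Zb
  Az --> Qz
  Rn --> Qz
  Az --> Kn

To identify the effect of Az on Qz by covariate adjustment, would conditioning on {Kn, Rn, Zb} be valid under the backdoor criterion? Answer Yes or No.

Backdoor paths from Az to Qz (paths whose first edge points into Az):
  P1: Az <- Hp <- Kk -> Zb <- Rn -> Qz
Condition 1 (no descendant of Az in the set): FAILS — Kn is a descendant of Az.
Condition 2 (every backdoor path blocked by {Kn, Rn, Zb}):
  P1: blocked at fork node Rn ∈ conditioning set.
{Kn, Rn, Zb} does not satisfy the backdoor criterion.

No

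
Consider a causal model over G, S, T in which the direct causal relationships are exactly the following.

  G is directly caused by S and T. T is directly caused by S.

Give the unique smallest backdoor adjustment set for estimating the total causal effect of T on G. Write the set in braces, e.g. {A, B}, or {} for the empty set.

{S}

Variables eligible for adjustment (non-descendants of T, excluding T and G): {S}.
Backdoor paths from T to G:
  P1: T <- S -> G
The empty set is not sufficient: P1 (T <- S -> G) has no collider blocking it and no conditioned non-collider, so it is open.
Try {S}:
  P1: blocked at fork node S ∈ conditioning set.
{S} contains no descendant of T and blocks every backdoor path.
{S} is the unique smallest valid adjustment set.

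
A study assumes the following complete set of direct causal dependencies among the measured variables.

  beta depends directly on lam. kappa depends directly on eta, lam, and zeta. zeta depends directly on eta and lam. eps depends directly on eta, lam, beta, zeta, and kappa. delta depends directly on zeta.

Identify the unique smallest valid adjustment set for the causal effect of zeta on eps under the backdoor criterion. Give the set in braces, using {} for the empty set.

{eta, lam}

Variables eligible for adjustment (non-descendants of zeta, excluding zeta and eps): {beta, eta, lam}.
Backdoor paths from zeta to eps:
  P1: zeta <- eta -> kappa <- lam -> beta -> eps
  P2: zeta <- eta -> kappa <- lam -> eps
  P3: zeta <- eta -> kappa -> eps
  P4: zeta <- eta -> eps
  P5: zeta <- lam -> kappa <- eta -> eps
  P6: zeta <- lam -> kappa -> eps
  P7: zeta <- lam -> beta -> eps
  P8: zeta <- lam -> eps
The empty set is not sufficient: P3 (zeta <- eta -> kappa -> eps) has no collider blocking it and no conditioned non-collider, so it is open.
Try {eta, lam}:
  P1: blocked at fork node eta ∈ conditioning set.
  P2: blocked at fork node eta ∈ conditioning set.
  P3: blocked at fork node eta ∈ conditioning set.
  P4: blocked at fork node eta ∈ conditioning set.
  P5: blocked at fork node lam ∈ conditioning set.
  P6: blocked at fork node lam ∈ conditioning set.
  P7: blocked at fork node lam ∈ conditioning set.
  P8: blocked at fork node lam ∈ conditioning set.
{eta, lam} contains no descendant of zeta and blocks every backdoor path.
Every element of {eta, lam} is needed (dropping eta leaves P3 open; dropping lam leaves P6 open), so no proper subset is valid.
Among all size-2 subsets of the eligible variables, only {eta, lam} blocks every backdoor path, so it is the unique smallest valid adjustment set.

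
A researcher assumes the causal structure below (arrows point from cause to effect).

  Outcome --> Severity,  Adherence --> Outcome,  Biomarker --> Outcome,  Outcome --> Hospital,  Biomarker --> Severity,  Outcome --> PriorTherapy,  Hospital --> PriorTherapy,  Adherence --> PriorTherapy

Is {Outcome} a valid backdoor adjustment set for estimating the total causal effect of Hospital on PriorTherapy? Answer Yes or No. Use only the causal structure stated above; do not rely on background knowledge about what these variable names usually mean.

Backdoor paths from Hospital to PriorTherapy (paths whose first edge points into Hospital):
  P1: Hospital <- Outcome <- Adherence -> PriorTherapy
  P2: Hospital <- Outcome -> PriorTherapy
Condition 1 (no descendant of Hospital in the set): holds — descendants of Hospital are {PriorTherapy}; none are in {Outcome}.
Condition 2 (every backdoor path blocked by {Outcome}):
  P1: blocked at chain node Outcome ∈ conditioning set.
  P2: blocked at fork node Outcome ∈ conditioning set.
{Outcome} satisfies the backdoor criterion.

Yes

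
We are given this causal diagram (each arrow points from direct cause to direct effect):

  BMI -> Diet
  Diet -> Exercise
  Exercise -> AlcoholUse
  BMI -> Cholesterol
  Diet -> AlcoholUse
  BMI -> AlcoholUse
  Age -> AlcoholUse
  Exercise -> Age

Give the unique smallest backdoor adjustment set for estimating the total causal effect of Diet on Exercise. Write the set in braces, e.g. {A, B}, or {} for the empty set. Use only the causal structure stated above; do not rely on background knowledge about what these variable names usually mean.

{}

Variables eligible for adjustment (non-descendants of Diet, excluding Diet and Exercise): {BMI, Cholesterol}.
Backdoor paths from Diet to Exercise:
  P1: Diet <- BMI -> AlcoholUse <- Exercise
  P2: Diet <- BMI -> AlcoholUse <- Age <- Exercise
Each backdoor path contains an unconditioned collider, so every path is already blocked with the empty conditioning set:
  P1: blocked at collider AlcoholUse (neither it nor any descendant is in the conditioning set).
  P2: blocked at collider AlcoholUse (neither it nor any descendant is in the conditioning set).
The empty set is therefore the unique smallest valid set.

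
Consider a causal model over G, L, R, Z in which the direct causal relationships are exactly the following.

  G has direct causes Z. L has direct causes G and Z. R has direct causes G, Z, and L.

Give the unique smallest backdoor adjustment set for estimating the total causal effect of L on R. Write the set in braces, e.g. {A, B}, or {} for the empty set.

{G, Z}

Variables eligible for adjustment (non-descendants of L, excluding L and R): {G, Z}.
Backdoor paths from L to R:
  P1: L <- Z -> G -> R
  P2: L <- Z -> R
  P3: L <- G <- Z -> R
  P4: L <- G -> R
The empty set is not sufficient: P1 (L <- Z -> G -> R) has no collider blocking it and no conditioned non-collider, so it is open.
Try {G, Z}:
  P1: blocked at fork node Z ∈ conditioning set.
  P2: blocked at fork node Z ∈ conditioning set.
  P3: blocked at chain node G ∈ conditioning set.
  P4: blocked at fork node G ∈ conditioning set.
{G, Z} contains no descendant of L and blocks every backdoor path.
Every element of {G, Z} is needed (dropping G leaves P4 open; dropping Z leaves P2 open), so no proper subset is valid.
Among all size-2 subsets of the eligible variables, only {G, Z} blocks every backdoor path, so it is the unique smallest valid adjustment set.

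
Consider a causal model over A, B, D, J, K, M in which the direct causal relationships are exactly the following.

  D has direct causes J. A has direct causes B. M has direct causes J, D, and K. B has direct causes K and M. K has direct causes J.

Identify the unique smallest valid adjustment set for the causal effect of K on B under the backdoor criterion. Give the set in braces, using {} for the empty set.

Variables eligible for adjustment (non-descendants of K, excluding K and B): {D, J}.
Backdoor paths from K to B:
  P1: K <- J -> D -> M -> B
  P2: K <- J -> M -> B
The empty set is not sufficient: P1 (K <- J -> D -> M -> B) has no collider blocking it and no conditioned non-collider, so it is open.
Try {J}:
  P1: blocked at fork node J ∈ conditioning set.
  P2: blocked at fork node J ∈ conditioning set.
{J} contains no descendant of K and blocks every backdoor path.
No other singleton works — e.g. {D} leaves P2 open — so {J} is the unique smallest valid adjustment set.

{J}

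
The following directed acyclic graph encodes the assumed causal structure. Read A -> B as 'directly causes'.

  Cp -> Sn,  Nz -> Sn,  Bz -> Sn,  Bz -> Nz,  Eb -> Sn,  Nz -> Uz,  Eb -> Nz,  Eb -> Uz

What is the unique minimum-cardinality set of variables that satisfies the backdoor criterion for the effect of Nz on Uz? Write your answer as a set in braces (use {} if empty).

{Eb}

Variables eligible for adjustment (non-descendants of Nz, excluding Nz and Uz): {Bz, Cp, Eb}.
Backdoor paths from Nz to Uz:
  P1: Nz <- Bz -> Sn <- Eb -> Uz
  P2: Nz <- Eb -> Uz
The empty set is not sufficient: P2 (Nz <- Eb -> Uz) has no collider blocking it and no conditioned non-collider, so it is open.
Try {Eb}:
  P1: blocked at collider Sn (neither it nor any descendant is in the conditioning set).
  P2: blocked at fork node Eb ∈ conditioning set.
{Eb} contains no descendant of Nz and blocks every backdoor path.
No other singleton works — e.g. {Bz} leaves P2 open — so {Eb} is the unique smallest valid adjustment set.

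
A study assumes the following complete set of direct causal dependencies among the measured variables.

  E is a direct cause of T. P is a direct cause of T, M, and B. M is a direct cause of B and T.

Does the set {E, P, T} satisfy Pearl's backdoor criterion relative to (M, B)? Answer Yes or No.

Backdoor paths from M to B (paths whose first edge points into M):
  P1: M <- P -> B
Condition 1 (no descendant of M in the set): FAILS — T is a descendant of M.
Condition 2 (every backdoor path blocked by {E, P, T}):
  P1: blocked at fork node P ∈ conditioning set.
{E, P, T} does not satisfy the backdoor criterion.

No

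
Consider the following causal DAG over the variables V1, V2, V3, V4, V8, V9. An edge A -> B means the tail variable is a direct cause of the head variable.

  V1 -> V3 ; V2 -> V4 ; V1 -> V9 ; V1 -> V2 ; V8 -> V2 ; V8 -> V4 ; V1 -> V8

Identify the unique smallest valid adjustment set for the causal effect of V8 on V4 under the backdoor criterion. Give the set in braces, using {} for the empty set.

{V1}

Variables eligible for adjustment (non-descendants of V8, excluding V8 and V4): {V1, V3, V9}.
Backdoor paths from V8 to V4:
  P1: V8 <- V1 -> V2 -> V4
The empty set is not sufficient: P1 (V8 <- V1 -> V2 -> V4) has no collider blocking it and no conditioned non-collider, so it is open.
Try {V1}:
  P1: blocked at fork node V1 ∈ conditioning set.
{V1} contains no descendant of V8 and blocks every backdoor path.
No other singleton works — e.g. {V9} leaves P1 open — so {V1} is the unique smallest valid adjustment set.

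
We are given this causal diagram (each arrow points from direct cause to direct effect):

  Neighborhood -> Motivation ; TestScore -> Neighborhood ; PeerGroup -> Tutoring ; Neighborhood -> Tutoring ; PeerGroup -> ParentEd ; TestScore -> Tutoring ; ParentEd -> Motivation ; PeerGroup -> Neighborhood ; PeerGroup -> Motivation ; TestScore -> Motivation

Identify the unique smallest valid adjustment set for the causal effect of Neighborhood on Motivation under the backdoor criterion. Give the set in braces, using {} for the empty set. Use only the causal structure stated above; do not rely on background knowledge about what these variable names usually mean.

{PeerGroup, TestScore}

Variables eligible for adjustment (non-descendants of Neighborhood, excluding Neighborhood and Motivation): {ParentEd, PeerGroup, TestScore}.
Backdoor paths from Neighborhood to Motivation:
  P1: Neighborhood <- TestScore -> Tutoring <- PeerGroup -> ParentEd -> Motivation
  P2: Neighborhood <- TestScore -> Tutoring <- PeerGroup -> Motivation
  P3: Neighborhood <- TestScore -> Motivation
  P4: Neighborhood <- PeerGroup -> ParentEd -> Motivation
  P5: Neighborhood <- PeerGroup -> Tutoring <- TestScore -> Motivation
  P6: Neighborhood <- PeerGroup -> Motivation
The empty set is not sufficient: P3 (Neighborhood <- TestScore -> Motivation) has no collider blocking it and no conditioned non-collider, so it is open.
Try {PeerGroup, TestScore}:
  P1: blocked at fork node TestScore ∈ conditioning set.
  P2: blocked at fork node TestScore ∈ conditioning set.
  P3: blocked at fork node TestScore ∈ conditioning set.
  P4: blocked at fork node PeerGroup ∈ conditioning set.
  P5: blocked at fork node PeerGroup ∈ conditioning set.
  P6: blocked at fork node PeerGroup ∈ conditioning set.
{PeerGroup, TestScore} contains no descendant of Neighborhood and blocks every backdoor path.
Every element of {PeerGroup, TestScore} is needed (dropping PeerGroup leaves P4 open; dropping TestScore leaves P3 open), so no proper subset is valid.
Among all size-2 subsets of the eligible variables, only {PeerGroup, TestScore} blocks every backdoor path, so it is the unique smallest valid adjustment set.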